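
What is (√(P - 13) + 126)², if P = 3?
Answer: (126 + I*√10)² ≈ 15866.0 + 796.89*I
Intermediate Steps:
(√(P - 13) + 126)² = (√(3 - 13) + 126)² = (√(-10) + 126)² = (I*√10 + 126)² = (126 + I*√10)²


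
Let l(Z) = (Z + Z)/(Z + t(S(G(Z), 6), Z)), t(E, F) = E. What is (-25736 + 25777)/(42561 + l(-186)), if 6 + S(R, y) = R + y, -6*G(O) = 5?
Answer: 45961/47713113 ≈ 0.00096328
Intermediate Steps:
G(O) = -⅚ (G(O) = -⅙*5 = -⅚)
S(R, y) = -6 + R + y (S(R, y) = -6 + (R + y) = -6 + R + y)
l(Z) = 2*Z/(-⅚ + Z) (l(Z) = (Z + Z)/(Z + (-6 - ⅚ + 6)) = (2*Z)/(Z - ⅚) = (2*Z)/(-⅚ + Z) = 2*Z/(-⅚ + Z))
(-25736 + 25777)/(42561 + l(-186)) = (-25736 + 25777)/(42561 + 12*(-186)/(-5 + 6*(-186))) = 41/(42561 + 12*(-186)/(-5 - 1116)) = 41/(42561 + 12*(-186)/(-1121)) = 41/(42561 + 12*(-186)*(-1/1121)) = 41/(42561 + 2232/1121) = 41/(47713113/1121) = 41*(1121/47713113) = 45961/47713113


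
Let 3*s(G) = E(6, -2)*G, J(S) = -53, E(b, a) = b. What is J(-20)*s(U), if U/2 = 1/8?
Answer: -53/2 ≈ -26.500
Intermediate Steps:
U = 1/4 (U = 2/8 = 2*(1/8) = 1/4 ≈ 0.25000)
s(G) = 2*G (s(G) = (6*G)/3 = 2*G)
J(-20)*s(U) = -106/4 = -53*1/2 = -53/2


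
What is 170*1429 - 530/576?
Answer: 69963575/288 ≈ 2.4293e+5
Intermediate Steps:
170*1429 - 530/576 = 242930 - 530*1/576 = 242930 - 265/288 = 69963575/288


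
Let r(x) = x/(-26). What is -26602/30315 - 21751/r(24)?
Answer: 20263927/860 ≈ 23563.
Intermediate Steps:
r(x) = -x/26 (r(x) = x*(-1/26) = -x/26)
-26602/30315 - 21751/r(24) = -26602/30315 - 21751/((-1/26*24)) = -26602*1/30315 - 21751/(-12/13) = -566/645 - 21751*(-13/12) = -566/645 + 282763/12 = 20263927/860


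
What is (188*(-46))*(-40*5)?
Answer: 1729600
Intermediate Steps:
(188*(-46))*(-40*5) = -8648*(-200) = 1729600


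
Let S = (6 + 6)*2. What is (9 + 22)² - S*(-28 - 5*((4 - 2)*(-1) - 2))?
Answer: 1153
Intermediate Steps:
S = 24 (S = 12*2 = 24)
(9 + 22)² - S*(-28 - 5*((4 - 2)*(-1) - 2)) = (9 + 22)² - 24*(-28 - 5*((4 - 2)*(-1) - 2)) = 31² - 24*(-28 - 5*(2*(-1) - 2)) = 961 - 24*(-28 - 5*(-2 - 2)) = 961 - 24*(-28 - 5*(-4)) = 961 - 24*(-28 + 20) = 961 - 24*(-8) = 961 - 1*(-192) = 961 + 192 = 1153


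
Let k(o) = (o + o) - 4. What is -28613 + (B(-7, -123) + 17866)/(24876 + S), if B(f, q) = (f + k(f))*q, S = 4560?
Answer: -842231327/29436 ≈ -28612.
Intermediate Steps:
k(o) = -4 + 2*o (k(o) = 2*o - 4 = -4 + 2*o)
B(f, q) = q*(-4 + 3*f) (B(f, q) = (f + (-4 + 2*f))*q = (-4 + 3*f)*q = q*(-4 + 3*f))
-28613 + (B(-7, -123) + 17866)/(24876 + S) = -28613 + (-123*(-4 + 3*(-7)) + 17866)/(24876 + 4560) = -28613 + (-123*(-4 - 21) + 17866)/29436 = -28613 + (-123*(-25) + 17866)*(1/29436) = -28613 + (3075 + 17866)*(1/29436) = -28613 + 20941*(1/29436) = -28613 + 20941/29436 = -842231327/29436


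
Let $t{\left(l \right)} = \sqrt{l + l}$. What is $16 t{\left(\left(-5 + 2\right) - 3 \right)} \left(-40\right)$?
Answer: $- 1280 i \sqrt{3} \approx - 2217.0 i$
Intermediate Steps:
$t{\left(l \right)} = \sqrt{2} \sqrt{l}$ ($t{\left(l \right)} = \sqrt{2 l} = \sqrt{2} \sqrt{l}$)
$16 t{\left(\left(-5 + 2\right) - 3 \right)} \left(-40\right) = 16 \sqrt{2} \sqrt{\left(-5 + 2\right) - 3} \left(-40\right) = 16 \sqrt{2} \sqrt{-3 - 3} \left(-40\right) = 16 \sqrt{2} \sqrt{-6} \left(-40\right) = 16 \sqrt{2} i \sqrt{6} \left(-40\right) = 16 \cdot 2 i \sqrt{3} \left(-40\right) = 32 i \sqrt{3} \left(-40\right) = - 1280 i \sqrt{3}$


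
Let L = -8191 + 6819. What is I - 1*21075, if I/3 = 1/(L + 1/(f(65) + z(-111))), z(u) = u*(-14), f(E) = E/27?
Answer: -1215090399744/57655529 ≈ -21075.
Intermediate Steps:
f(E) = E/27 (f(E) = E*(1/27) = E/27)
z(u) = -14*u
L = -1372
I = -126069/57655529 (I = 3/(-1372 + 1/((1/27)*65 - 14*(-111))) = 3/(-1372 + 1/(65/27 + 1554)) = 3/(-1372 + 1/(42023/27)) = 3/(-1372 + 27/42023) = 3/(-57655529/42023) = 3*(-42023/57655529) = -126069/57655529 ≈ -0.0021866)
I - 1*21075 = -126069/57655529 - 1*21075 = -126069/57655529 - 21075 = -1215090399744/57655529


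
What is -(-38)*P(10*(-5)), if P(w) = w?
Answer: -1900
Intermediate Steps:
-(-38)*P(10*(-5)) = -(-38)*10*(-5) = -(-38)*(-50) = -1*1900 = -1900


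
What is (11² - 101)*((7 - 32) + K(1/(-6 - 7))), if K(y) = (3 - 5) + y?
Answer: -7040/13 ≈ -541.54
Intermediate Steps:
K(y) = -2 + y
(11² - 101)*((7 - 32) + K(1/(-6 - 7))) = (11² - 101)*((7 - 32) + (-2 + 1/(-6 - 7))) = (121 - 101)*(-25 + (-2 + 1/(-13))) = 20*(-25 + (-2 - 1/13)) = 20*(-25 - 27/13) = 20*(-352/13) = -7040/13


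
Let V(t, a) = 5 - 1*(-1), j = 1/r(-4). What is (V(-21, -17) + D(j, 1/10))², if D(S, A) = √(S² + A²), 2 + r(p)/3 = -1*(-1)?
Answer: (180 + √109)²/900 ≈ 40.297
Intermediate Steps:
r(p) = -3 (r(p) = -6 + 3*(-1*(-1)) = -6 + 3*1 = -6 + 3 = -3)
j = -⅓ (j = 1/(-3) = -⅓ ≈ -0.33333)
D(S, A) = √(A² + S²)
V(t, a) = 6 (V(t, a) = 5 + 1 = 6)
(V(-21, -17) + D(j, 1/10))² = (6 + √((1/10)² + (-⅓)²))² = (6 + √((⅒)² + ⅑))² = (6 + √(1/100 + ⅑))² = (6 + √(109/900))² = (6 + √109/30)²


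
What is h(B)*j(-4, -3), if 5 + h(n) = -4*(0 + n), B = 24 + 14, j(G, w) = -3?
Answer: 471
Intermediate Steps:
B = 38
h(n) = -5 - 4*n (h(n) = -5 - 4*(0 + n) = -5 - 4*n)
h(B)*j(-4, -3) = (-5 - 4*38)*(-3) = (-5 - 152)*(-3) = -157*(-3) = 471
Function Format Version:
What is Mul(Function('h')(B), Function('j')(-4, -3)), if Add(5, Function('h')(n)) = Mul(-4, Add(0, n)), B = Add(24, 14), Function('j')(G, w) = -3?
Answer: 471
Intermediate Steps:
B = 38
Function('h')(n) = Add(-5, Mul(-4, n)) (Function('h')(n) = Add(-5, Mul(-4, Add(0, n))) = Add(-5, Mul(-4, n)))
Mul(Function('h')(B), Function('j')(-4, -3)) = Mul(Add(-5, Mul(-4, 38)), -3) = Mul(Add(-5, -152), -3) = Mul(-157, -3) = 471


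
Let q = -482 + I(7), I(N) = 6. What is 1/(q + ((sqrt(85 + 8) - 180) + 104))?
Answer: -184/101537 - sqrt(93)/304611 ≈ -0.0018438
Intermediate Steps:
q = -476 (q = -482 + 6 = -476)
1/(q + ((sqrt(85 + 8) - 180) + 104)) = 1/(-476 + ((sqrt(85 + 8) - 180) + 104)) = 1/(-476 + ((sqrt(93) - 180) + 104)) = 1/(-476 + ((-180 + sqrt(93)) + 104)) = 1/(-476 + (-76 + sqrt(93))) = 1/(-552 + sqrt(93))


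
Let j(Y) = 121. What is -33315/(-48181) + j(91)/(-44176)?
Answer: 133263049/193494896 ≈ 0.68872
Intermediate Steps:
-33315/(-48181) + j(91)/(-44176) = -33315/(-48181) + 121/(-44176) = -33315*(-1/48181) + 121*(-1/44176) = 33315/48181 - 11/4016 = 133263049/193494896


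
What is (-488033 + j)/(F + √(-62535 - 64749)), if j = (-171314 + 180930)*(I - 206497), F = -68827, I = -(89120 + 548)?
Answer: 196047561390571/4737283213 + 5696821346*I*√31821/4737283213 ≈ 41384.0 + 214.52*I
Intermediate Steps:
I = -89668 (I = -1*89668 = -89668)
j = -2847922640 (j = (-171314 + 180930)*(-89668 - 206497) = 9616*(-296165) = -2847922640)
(-488033 + j)/(F + √(-62535 - 64749)) = (-488033 - 2847922640)/(-68827 + √(-62535 - 64749)) = -2848410673/(-68827 + √(-127284)) = -2848410673/(-68827 + 2*I*√31821)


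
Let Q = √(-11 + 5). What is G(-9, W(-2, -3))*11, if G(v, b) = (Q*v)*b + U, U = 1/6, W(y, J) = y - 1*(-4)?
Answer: 11/6 - 198*I*√6 ≈ 1.8333 - 485.0*I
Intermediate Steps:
Q = I*√6 (Q = √(-6) = I*√6 ≈ 2.4495*I)
W(y, J) = 4 + y (W(y, J) = y + 4 = 4 + y)
U = ⅙ ≈ 0.16667
G(v, b) = ⅙ + I*b*v*√6 (G(v, b) = ((I*√6)*v)*b + ⅙ = (I*v*√6)*b + ⅙ = I*b*v*√6 + ⅙ = ⅙ + I*b*v*√6)
G(-9, W(-2, -3))*11 = (⅙ + I*(4 - 2)*(-9)*√6)*11 = (⅙ + I*2*(-9)*√6)*11 = (⅙ - 18*I*√6)*11 = 11/6 - 198*I*√6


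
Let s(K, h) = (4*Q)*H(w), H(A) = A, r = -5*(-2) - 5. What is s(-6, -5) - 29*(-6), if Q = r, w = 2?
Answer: 214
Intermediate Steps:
r = 5 (r = 10 - 5 = 5)
Q = 5
s(K, h) = 40 (s(K, h) = (4*5)*2 = 20*2 = 40)
s(-6, -5) - 29*(-6) = 40 - 29*(-6) = 40 + 174 = 214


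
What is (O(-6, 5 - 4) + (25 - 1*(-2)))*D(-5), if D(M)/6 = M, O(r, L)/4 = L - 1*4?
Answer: -450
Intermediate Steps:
O(r, L) = -16 + 4*L (O(r, L) = 4*(L - 1*4) = 4*(L - 4) = 4*(-4 + L) = -16 + 4*L)
D(M) = 6*M
(O(-6, 5 - 4) + (25 - 1*(-2)))*D(-5) = ((-16 + 4*(5 - 4)) + (25 - 1*(-2)))*(6*(-5)) = ((-16 + 4*1) + (25 + 2))*(-30) = ((-16 + 4) + 27)*(-30) = (-12 + 27)*(-30) = 15*(-30) = -450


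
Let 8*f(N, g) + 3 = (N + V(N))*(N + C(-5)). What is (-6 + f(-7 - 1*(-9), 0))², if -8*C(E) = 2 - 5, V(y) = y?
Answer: 6889/256 ≈ 26.910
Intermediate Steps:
C(E) = 3/8 (C(E) = -(2 - 5)/8 = -⅛*(-3) = 3/8)
f(N, g) = -3/8 + N*(3/8 + N)/4 (f(N, g) = -3/8 + ((N + N)*(N + 3/8))/8 = -3/8 + ((2*N)*(3/8 + N))/8 = -3/8 + (2*N*(3/8 + N))/8 = -3/8 + N*(3/8 + N)/4)
(-6 + f(-7 - 1*(-9), 0))² = (-6 + (-3/8 + (-7 - 1*(-9))²/4 + 3*(-7 - 1*(-9))/32))² = (-6 + (-3/8 + (-7 + 9)²/4 + 3*(-7 + 9)/32))² = (-6 + (-3/8 + (¼)*2² + (3/32)*2))² = (-6 + (-3/8 + (¼)*4 + 3/16))² = (-6 + (-3/8 + 1 + 3/16))² = (-6 + 13/16)² = (-83/16)² = 6889/256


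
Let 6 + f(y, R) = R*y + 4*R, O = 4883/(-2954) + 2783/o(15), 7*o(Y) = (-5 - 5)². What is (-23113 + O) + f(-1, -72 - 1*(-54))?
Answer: -3394122813/147700 ≈ -22980.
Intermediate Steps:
o(Y) = 100/7 (o(Y) = (-5 - 5)²/7 = (⅐)*(-10)² = (⅐)*100 = 100/7)
O = 28529287/147700 (O = 4883/(-2954) + 2783/(100/7) = 4883*(-1/2954) + 2783*(7/100) = -4883/2954 + 19481/100 = 28529287/147700 ≈ 193.16)
f(y, R) = -6 + 4*R + R*y (f(y, R) = -6 + (R*y + 4*R) = -6 + (4*R + R*y) = -6 + 4*R + R*y)
(-23113 + O) + f(-1, -72 - 1*(-54)) = (-23113 + 28529287/147700) + (-6 + 4*(-72 - 1*(-54)) + (-72 - 1*(-54))*(-1)) = -3385260813/147700 + (-6 + 4*(-72 + 54) + (-72 + 54)*(-1)) = -3385260813/147700 + (-6 + 4*(-18) - 18*(-1)) = -3385260813/147700 + (-6 - 72 + 18) = -3385260813/147700 - 60 = -3394122813/147700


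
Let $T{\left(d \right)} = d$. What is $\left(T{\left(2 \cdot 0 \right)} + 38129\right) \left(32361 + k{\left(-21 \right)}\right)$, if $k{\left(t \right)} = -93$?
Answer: $1230346572$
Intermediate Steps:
$\left(T{\left(2 \cdot 0 \right)} + 38129\right) \left(32361 + k{\left(-21 \right)}\right) = \left(2 \cdot 0 + 38129\right) \left(32361 - 93\right) = \left(0 + 38129\right) 32268 = 38129 \cdot 32268 = 1230346572$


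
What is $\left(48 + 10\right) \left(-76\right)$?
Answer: $-4408$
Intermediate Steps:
$\left(48 + 10\right) \left(-76\right) = 58 \left(-76\right) = -4408$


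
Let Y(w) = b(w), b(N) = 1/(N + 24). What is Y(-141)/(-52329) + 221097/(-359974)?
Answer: -1353664474847/2203938295182 ≈ -0.61420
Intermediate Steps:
b(N) = 1/(24 + N)
Y(w) = 1/(24 + w)
Y(-141)/(-52329) + 221097/(-359974) = 1/((24 - 141)*(-52329)) + 221097/(-359974) = -1/52329/(-117) + 221097*(-1/359974) = -1/117*(-1/52329) - 221097/359974 = 1/6122493 - 221097/359974 = -1353664474847/2203938295182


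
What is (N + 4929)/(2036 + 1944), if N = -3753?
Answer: 294/995 ≈ 0.29548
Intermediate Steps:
(N + 4929)/(2036 + 1944) = (-3753 + 4929)/(2036 + 1944) = 1176/3980 = 1176*(1/3980) = 294/995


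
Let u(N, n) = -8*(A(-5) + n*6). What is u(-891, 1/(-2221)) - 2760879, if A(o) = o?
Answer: -6131823371/2221 ≈ -2.7608e+6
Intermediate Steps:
u(N, n) = 40 - 48*n (u(N, n) = -8*(-5 + n*6) = -8*(-5 + 6*n) = 40 - 48*n)
u(-891, 1/(-2221)) - 2760879 = (40 - 48/(-2221)) - 2760879 = (40 - 48*(-1/2221)) - 2760879 = (40 + 48/2221) - 2760879 = 88888/2221 - 2760879 = -6131823371/2221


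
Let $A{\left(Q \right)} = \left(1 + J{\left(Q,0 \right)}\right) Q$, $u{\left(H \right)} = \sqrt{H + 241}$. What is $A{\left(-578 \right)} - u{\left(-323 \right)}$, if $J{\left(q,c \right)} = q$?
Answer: $333506 - i \sqrt{82} \approx 3.3351 \cdot 10^{5} - 9.0554 i$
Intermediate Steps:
$u{\left(H \right)} = \sqrt{241 + H}$
$A{\left(Q \right)} = Q \left(1 + Q\right)$ ($A{\left(Q \right)} = \left(1 + Q\right) Q = Q \left(1 + Q\right)$)
$A{\left(-578 \right)} - u{\left(-323 \right)} = - 578 \left(1 - 578\right) - \sqrt{241 - 323} = \left(-578\right) \left(-577\right) - \sqrt{-82} = 333506 - i \sqrt{82}$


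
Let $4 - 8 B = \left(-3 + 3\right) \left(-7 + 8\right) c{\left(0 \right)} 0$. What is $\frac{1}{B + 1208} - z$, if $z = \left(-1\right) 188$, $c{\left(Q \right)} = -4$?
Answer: $\frac{454398}{2417} \approx 188.0$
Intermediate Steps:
$z = -188$
$B = \frac{1}{2}$ ($B = \frac{1}{2} - \frac{\left(-3 + 3\right) \left(-7 + 8\right) \left(-4\right) 0}{8} = \frac{1}{2} - \frac{0 \cdot 1 \left(-4\right) 0}{8} = \frac{1}{2} - \frac{0 \left(-4\right) 0}{8} = \frac{1}{2} - \frac{0 \cdot 0}{8} = \frac{1}{2} - 0 = \frac{1}{2} + 0 = \frac{1}{2} \approx 0.5$)
$\frac{1}{B + 1208} - z = \frac{1}{\frac{1}{2} + 1208} - -188 = \frac{1}{\frac{2417}{2}} + 188 = \frac{2}{2417} + 188 = \frac{454398}{2417}$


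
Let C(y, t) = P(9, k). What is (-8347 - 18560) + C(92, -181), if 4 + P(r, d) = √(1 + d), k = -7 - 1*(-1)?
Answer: -26911 + I*√5 ≈ -26911.0 + 2.2361*I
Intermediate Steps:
k = -6 (k = -7 + 1 = -6)
P(r, d) = -4 + √(1 + d)
C(y, t) = -4 + I*√5 (C(y, t) = -4 + √(1 - 6) = -4 + √(-5) = -4 + I*√5)
(-8347 - 18560) + C(92, -181) = (-8347 - 18560) + (-4 + I*√5) = -26907 + (-4 + I*√5) = -26911 + I*√5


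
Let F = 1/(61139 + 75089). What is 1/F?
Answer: 136228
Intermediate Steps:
F = 1/136228 ≈ 7.3406e-6
1/F = 1/(1/136228) = 136228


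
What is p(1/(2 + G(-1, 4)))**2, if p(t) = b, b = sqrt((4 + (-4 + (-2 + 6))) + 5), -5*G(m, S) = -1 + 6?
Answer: 9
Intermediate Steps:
G(m, S) = -1 (G(m, S) = -(-1 + 6)/5 = -1/5*5 = -1)
b = 3 (b = sqrt((4 + (-4 + 4)) + 5) = sqrt((4 + 0) + 5) = sqrt(4 + 5) = sqrt(9) = 3)
p(t) = 3
p(1/(2 + G(-1, 4)))**2 = 3**2 = 9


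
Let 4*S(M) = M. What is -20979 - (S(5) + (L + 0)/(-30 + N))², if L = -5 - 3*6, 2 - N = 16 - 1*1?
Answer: -620736985/29584 ≈ -20982.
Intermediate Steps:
S(M) = M/4
N = -13 (N = 2 - (16 - 1*1) = 2 - (16 - 1) = 2 - 1*15 = 2 - 15 = -13)
L = -23 (L = -5 - 18 = -23)
-20979 - (S(5) + (L + 0)/(-30 + N))² = -20979 - ((¼)*5 + (-23 + 0)/(-30 - 13))² = -20979 - (5/4 - 23/(-43))² = -20979 - (5/4 - 23*(-1/43))² = -20979 - (5/4 + 23/43)² = -20979 - (307/172)² = -20979 - 1*94249/29584 = -20979 - 94249/29584 = -620736985/29584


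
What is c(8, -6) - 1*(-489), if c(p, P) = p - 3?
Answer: 494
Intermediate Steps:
c(p, P) = -3 + p
c(8, -6) - 1*(-489) = (-3 + 8) - 1*(-489) = 5 + 489 = 494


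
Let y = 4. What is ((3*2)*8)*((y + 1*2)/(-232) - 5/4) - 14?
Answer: -2182/29 ≈ -75.241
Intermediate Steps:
((3*2)*8)*((y + 1*2)/(-232) - 5/4) - 14 = ((3*2)*8)*((4 + 1*2)/(-232) - 5/4) - 14 = (6*8)*((4 + 2)*(-1/232) - 5*¼) - 14 = 48*(6*(-1/232) - 5/4) - 14 = 48*(-3/116 - 5/4) - 14 = 48*(-37/29) - 14 = -1776/29 - 14 = -2182/29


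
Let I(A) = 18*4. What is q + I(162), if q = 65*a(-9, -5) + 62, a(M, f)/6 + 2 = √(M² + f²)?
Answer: -646 + 390*√106 ≈ 3369.3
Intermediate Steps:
a(M, f) = -12 + 6*√(M² + f²)
I(A) = 72
q = -718 + 390*√106 (q = 65*(-12 + 6*√((-9)² + (-5)²)) + 62 = 65*(-12 + 6*√(81 + 25)) + 62 = 65*(-12 + 6*√106) + 62 = (-780 + 390*√106) + 62 = -718 + 390*√106 ≈ 3297.3)
q + I(162) = (-718 + 390*√106) + 72 = -646 + 390*√106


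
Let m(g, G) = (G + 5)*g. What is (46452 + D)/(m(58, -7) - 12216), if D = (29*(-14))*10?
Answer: -10598/3083 ≈ -3.4376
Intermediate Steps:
m(g, G) = g*(5 + G) (m(g, G) = (5 + G)*g = g*(5 + G))
D = -4060 (D = -406*10 = -4060)
(46452 + D)/(m(58, -7) - 12216) = (46452 - 4060)/(58*(5 - 7) - 12216) = 42392/(58*(-2) - 12216) = 42392/(-116 - 12216) = 42392/(-12332) = 42392*(-1/12332) = -10598/3083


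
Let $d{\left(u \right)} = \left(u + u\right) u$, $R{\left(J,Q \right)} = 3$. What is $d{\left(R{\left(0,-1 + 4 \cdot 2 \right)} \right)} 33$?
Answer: $594$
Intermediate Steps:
$d{\left(u \right)} = 2 u^{2}$ ($d{\left(u \right)} = 2 u u = 2 u^{2}$)
$d{\left(R{\left(0,-1 + 4 \cdot 2 \right)} \right)} 33 = 2 \cdot 3^{2} \cdot 33 = 2 \cdot 9 \cdot 33 = 18 \cdot 33 = 594$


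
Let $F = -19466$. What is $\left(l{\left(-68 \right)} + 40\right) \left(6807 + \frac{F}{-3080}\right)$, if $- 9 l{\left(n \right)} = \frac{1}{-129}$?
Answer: $\frac{487282796233}{1787940} \approx 2.7254 \cdot 10^{5}$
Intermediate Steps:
$l{\left(n \right)} = \frac{1}{1161}$ ($l{\left(n \right)} = - \frac{1}{9 \left(-129\right)} = \left(- \frac{1}{9}\right) \left(- \frac{1}{129}\right) = \frac{1}{1161}$)
$\left(l{\left(-68 \right)} + 40\right) \left(6807 + \frac{F}{-3080}\right) = \left(\frac{1}{1161} + 40\right) \left(6807 - \frac{19466}{-3080}\right) = \frac{46441 \left(6807 - - \frac{9733}{1540}\right)}{1161} = \frac{46441 \left(6807 + \frac{9733}{1540}\right)}{1161} = \frac{46441}{1161} \cdot \frac{10492513}{1540} = \frac{487282796233}{1787940}$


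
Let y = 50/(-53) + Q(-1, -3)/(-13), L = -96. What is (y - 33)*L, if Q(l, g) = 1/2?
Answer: 2247696/689 ≈ 3262.3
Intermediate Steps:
Q(l, g) = ½
y = -1353/1378 (y = 50/(-53) + (½)/(-13) = 50*(-1/53) + (½)*(-1/13) = -50/53 - 1/26 = -1353/1378 ≈ -0.98186)
(y - 33)*L = (-1353/1378 - 33)*(-96) = -46827/1378*(-96) = 2247696/689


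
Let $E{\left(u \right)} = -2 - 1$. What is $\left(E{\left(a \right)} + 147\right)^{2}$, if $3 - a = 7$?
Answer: $20736$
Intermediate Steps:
$a = -4$ ($a = 3 - 7 = -4$)
$E{\left(u \right)} = -3$ ($E{\left(u \right)} = -2 - 1 = -3$)
$\left(E{\left(a \right)} + 147\right)^{2} = \left(-3 + 147\right)^{2} = 144^{2} = 20736$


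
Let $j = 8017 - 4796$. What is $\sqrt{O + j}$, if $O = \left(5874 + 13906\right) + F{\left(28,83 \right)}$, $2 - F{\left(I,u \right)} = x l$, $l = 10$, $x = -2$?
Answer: $\sqrt{23023} \approx 151.73$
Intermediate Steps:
$F{\left(I,u \right)} = 22$ ($F{\left(I,u \right)} = 2 - \left(-2\right) 10 = 2 - -20 = 2 + 20 = 22$)
$O = 19802$ ($O = \left(5874 + 13906\right) + 22 = 19780 + 22 = 19802$)
$j = 3221$
$\sqrt{O + j} = \sqrt{19802 + 3221} = \sqrt{23023}$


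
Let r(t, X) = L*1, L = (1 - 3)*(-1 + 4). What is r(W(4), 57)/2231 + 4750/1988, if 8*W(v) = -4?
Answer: 5292661/2217614 ≈ 2.3866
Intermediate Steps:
L = -6 (L = -2*3 = -6)
W(v) = -½ (W(v) = (⅛)*(-4) = -½)
r(t, X) = -6 (r(t, X) = -6*1 = -6)
r(W(4), 57)/2231 + 4750/1988 = -6/2231 + 4750/1988 = -6*1/2231 + 4750*(1/1988) = -6/2231 + 2375/994 = 5292661/2217614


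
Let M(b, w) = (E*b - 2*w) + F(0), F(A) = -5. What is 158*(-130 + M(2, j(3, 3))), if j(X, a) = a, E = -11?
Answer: -25754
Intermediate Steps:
M(b, w) = -5 - 11*b - 2*w (M(b, w) = (-11*b - 2*w) - 5 = -5 - 11*b - 2*w)
158*(-130 + M(2, j(3, 3))) = 158*(-130 + (-5 - 11*2 - 2*3)) = 158*(-130 + (-5 - 22 - 6)) = 158*(-130 - 33) = 158*(-163) = -25754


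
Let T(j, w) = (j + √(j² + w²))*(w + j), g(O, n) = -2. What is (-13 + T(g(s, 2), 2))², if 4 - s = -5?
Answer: 169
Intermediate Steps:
s = 9 (s = 4 - 1*(-5) = 4 + 5 = 9)
T(j, w) = (j + w)*(j + √(j² + w²)) (T(j, w) = (j + √(j² + w²))*(j + w) = (j + w)*(j + √(j² + w²)))
(-13 + T(g(s, 2), 2))² = (-13 + ((-2)² - 2*2 - 2*√((-2)² + 2²) + 2*√((-2)² + 2²)))² = (-13 + (4 - 4 - 2*√(4 + 4) + 2*√(4 + 4)))² = (-13 + (4 - 4 - 4*√2 + 2*√8))² = (-13 + (4 - 4 - 4*√2 + 2*(2*√2)))² = (-13 + (4 - 4 - 4*√2 + 4*√2))² = (-13 + 0)² = (-13)² = 169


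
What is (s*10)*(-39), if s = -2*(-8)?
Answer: -6240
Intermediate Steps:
s = 16
(s*10)*(-39) = (16*10)*(-39) = 160*(-39) = -6240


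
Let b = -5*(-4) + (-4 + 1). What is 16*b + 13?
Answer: 285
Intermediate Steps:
b = 17 (b = 20 - 3 = 17)
16*b + 13 = 16*17 + 13 = 272 + 13 = 285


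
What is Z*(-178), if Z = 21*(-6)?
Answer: 22428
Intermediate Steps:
Z = -126
Z*(-178) = -126*(-178) = 22428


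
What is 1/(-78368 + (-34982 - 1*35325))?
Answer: -1/148675 ≈ -6.7261e-6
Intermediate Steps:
1/(-78368 + (-34982 - 1*35325)) = 1/(-78368 + (-34982 - 35325)) = 1/(-78368 - 70307) = 1/(-148675) = -1/148675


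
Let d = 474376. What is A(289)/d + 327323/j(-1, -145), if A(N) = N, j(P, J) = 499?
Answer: 155274319659/236713624 ≈ 655.96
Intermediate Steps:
A(289)/d + 327323/j(-1, -145) = 289/474376 + 327323/499 = 155274319659/236713624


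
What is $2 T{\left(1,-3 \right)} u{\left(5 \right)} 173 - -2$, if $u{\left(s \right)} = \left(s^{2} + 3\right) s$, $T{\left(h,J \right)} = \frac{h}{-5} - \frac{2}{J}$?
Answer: $\frac{67822}{3} \approx 22607.0$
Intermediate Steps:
$T{\left(h,J \right)} = - \frac{2}{J} - \frac{h}{5}$ ($T{\left(h,J \right)} = h \left(- \frac{1}{5}\right) - \frac{2}{J} = - \frac{h}{5} - \frac{2}{J} = - \frac{2}{J} - \frac{h}{5}$)
$u{\left(s \right)} = s \left(3 + s^{2}\right)$ ($u{\left(s \right)} = \left(3 + s^{2}\right) s = s \left(3 + s^{2}\right)$)
$2 T{\left(1,-3 \right)} u{\left(5 \right)} 173 - -2 = 2 \left(- \frac{2}{-3} - \frac{1}{5}\right) 5 \left(3 + 5^{2}\right) 173 - -2 = 2 \left(\left(-2\right) \left(- \frac{1}{3}\right) - \frac{1}{5}\right) 5 \left(3 + 25\right) 173 + \left(-98 + 100\right) = 2 \left(\frac{2}{3} - \frac{1}{5}\right) 5 \cdot 28 \cdot 173 + 2 = 2 \cdot \frac{7}{15} \cdot 140 \cdot 173 + 2 = \frac{14}{15} \cdot 140 \cdot 173 + 2 = \frac{392}{3} \cdot 173 + 2 = \frac{67816}{3} + 2 = \frac{67822}{3}$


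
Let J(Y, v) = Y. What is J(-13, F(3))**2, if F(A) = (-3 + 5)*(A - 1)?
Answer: 169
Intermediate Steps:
F(A) = -2 + 2*A (F(A) = 2*(-1 + A) = -2 + 2*A)
J(-13, F(3))**2 = (-13)**2 = 169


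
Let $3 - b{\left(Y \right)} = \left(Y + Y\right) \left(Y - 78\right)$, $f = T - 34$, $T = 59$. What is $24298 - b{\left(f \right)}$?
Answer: $21645$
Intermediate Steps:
$f = 25$ ($f = 59 - 34 = 25$)
$b{\left(Y \right)} = 3 - 2 Y \left(-78 + Y\right)$ ($b{\left(Y \right)} = 3 - \left(Y + Y\right) \left(Y - 78\right) = 3 - 2 Y \left(-78 + Y\right)$)
$24298 - b{\left(f \right)} = 24298 - \left(3 - 2 \cdot 25^{2} + 156 \cdot 25\right) = 24298 - \left(3 - 1250 + 3900\right) = 24298 - 2653 = 21645$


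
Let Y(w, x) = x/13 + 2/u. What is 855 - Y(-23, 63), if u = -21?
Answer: 232118/273 ≈ 850.25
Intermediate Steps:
Y(w, x) = -2/21 + x/13 (Y(w, x) = x/13 + 2/(-21) = x*(1/13) + 2*(-1/21) = x/13 - 2/21 = -2/21 + x/13)
855 - Y(-23, 63) = 855 - (-2/21 + (1/13)*63) = 855 - (-2/21 + 63/13) = 855 - 1*1297/273 = 855 - 1297/273 = 232118/273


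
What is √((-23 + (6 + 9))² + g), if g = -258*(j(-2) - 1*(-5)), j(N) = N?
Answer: I*√710 ≈ 26.646*I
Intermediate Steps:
g = -774 (g = -258*(-2 - 1*(-5)) = -258*(-2 + 5) = -258*3 = -774)
√((-23 + (6 + 9))² + g) = √((-23 + (6 + 9))² - 774) = √((-23 + 15)² - 774) = √((-8)² - 774) = √(64 - 774) = √(-710) = I*√710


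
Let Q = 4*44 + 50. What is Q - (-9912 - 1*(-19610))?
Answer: -9472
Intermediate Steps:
Q = 226 (Q = 176 + 50 = 226)
Q - (-9912 - 1*(-19610)) = 226 - (-9912 - 1*(-19610)) = 226 - (-9912 + 19610) = 226 - 1*9698 = 226 - 9698 = -9472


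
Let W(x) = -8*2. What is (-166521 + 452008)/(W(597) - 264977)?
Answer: -285487/264993 ≈ -1.0773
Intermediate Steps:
W(x) = -16
(-166521 + 452008)/(W(597) - 264977) = (-166521 + 452008)/(-16 - 264977) = 285487/(-264993) = 285487*(-1/264993) = -285487/264993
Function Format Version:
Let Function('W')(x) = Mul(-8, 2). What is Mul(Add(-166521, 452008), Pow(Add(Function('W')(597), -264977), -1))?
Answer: Rational(-285487, 264993) ≈ -1.0773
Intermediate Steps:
Function('W')(x) = -16
Mul(Add(-166521, 452008), Pow(Add(Function('W')(597), -264977), -1)) = Mul(Add(-166521, 452008), Pow(Add(-16, -264977), -1)) = Mul(285487, Pow(-264993, -1)) = Mul(285487, Rational(-1, 264993)) = Rational(-285487, 264993)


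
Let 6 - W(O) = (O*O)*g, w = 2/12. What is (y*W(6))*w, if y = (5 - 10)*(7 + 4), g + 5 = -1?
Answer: -2035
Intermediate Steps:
g = -6 (g = -5 - 1 = -6)
w = ⅙ (w = 2*(1/12) = ⅙ ≈ 0.16667)
y = -55 (y = -5*11 = -55)
W(O) = 6 + 6*O² (W(O) = 6 - O*O*(-6) = 6 - O²*(-6) = 6 - (-6)*O² = 6 + 6*O²)
(y*W(6))*w = -55*(6 + 6*6²)*(⅙) = -55*(6 + 6*36)*(⅙) = -55*(6 + 216)*(⅙) = -55*222*(⅙) = -12210*⅙ = -2035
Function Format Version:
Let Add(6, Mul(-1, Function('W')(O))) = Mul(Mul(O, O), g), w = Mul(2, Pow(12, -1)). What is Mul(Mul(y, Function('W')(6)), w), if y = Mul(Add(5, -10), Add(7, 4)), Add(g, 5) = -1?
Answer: -2035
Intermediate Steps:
g = -6 (g = Add(-5, -1) = -6)
w = Rational(1, 6) (w = Mul(2, Rational(1, 12)) = Rational(1, 6) ≈ 0.16667)
y = -55 (y = Mul(-5, 11) = -55)
Function('W')(O) = Add(6, Mul(6, Pow(O, 2))) (Function('W')(O) = Add(6, Mul(-1, Mul(Mul(O, O), -6))) = Add(6, Mul(-1, Mul(Pow(O, 2), -6))) = Add(6, Mul(-1, Mul(-6, Pow(O, 2)))) = Add(6, Mul(6, Pow(O, 2))))
Mul(Mul(y, Function('W')(6)), w) = Mul(Mul(-55, Add(6, Mul(6, Pow(6, 2)))), Rational(1, 6)) = Mul(Mul(-55, Add(6, Mul(6, 36))), Rational(1, 6)) = Mul(Mul(-55, Add(6, 216)), Rational(1, 6)) = Mul(Mul(-55, 222), Rational(1, 6)) = Mul(-12210, Rational(1, 6)) = -2035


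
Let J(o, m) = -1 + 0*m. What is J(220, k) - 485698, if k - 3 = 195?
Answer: -485699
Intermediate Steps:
k = 198 (k = 3 + 195 = 198)
J(o, m) = -1 (J(o, m) = -1 + 0 = -1)
J(220, k) - 485698 = -1 - 485698 = -485699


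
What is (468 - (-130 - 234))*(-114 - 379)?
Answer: -410176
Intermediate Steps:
(468 - (-130 - 234))*(-114 - 379) = (468 - 1*(-364))*(-493) = (468 + 364)*(-493) = 832*(-493) = -410176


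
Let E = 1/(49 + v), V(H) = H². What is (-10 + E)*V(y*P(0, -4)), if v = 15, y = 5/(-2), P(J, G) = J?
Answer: 0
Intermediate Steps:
y = -5/2 (y = 5*(-½) = -5/2 ≈ -2.5000)
E = 1/64 (E = 1/(49 + 15) = 1/64 ≈ 0.015625)
(-10 + E)*V(y*P(0, -4)) = (-10 + 1/64)*(-5/2*0)² = -639/64*0² = -639/64*0 = 0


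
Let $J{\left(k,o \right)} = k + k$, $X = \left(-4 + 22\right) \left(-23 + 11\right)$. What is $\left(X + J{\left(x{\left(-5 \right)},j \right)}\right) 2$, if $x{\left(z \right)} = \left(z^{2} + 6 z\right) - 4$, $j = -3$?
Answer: $-468$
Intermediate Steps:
$x{\left(z \right)} = -4 + z^{2} + 6 z$
$X = -216$ ($X = 18 \left(-12\right) = -216$)
$J{\left(k,o \right)} = 2 k$
$\left(X + J{\left(x{\left(-5 \right)},j \right)}\right) 2 = \left(-216 + 2 \left(-4 + \left(-5\right)^{2} + 6 \left(-5\right)\right)\right) 2 = \left(-216 + 2 \left(-4 + 25 - 30\right)\right) 2 = \left(-216 + 2 \left(-9\right)\right) 2 = \left(-216 - 18\right) 2 = \left(-234\right) 2 = -468$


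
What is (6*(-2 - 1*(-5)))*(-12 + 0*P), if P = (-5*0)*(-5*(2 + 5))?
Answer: -216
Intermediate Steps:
P = 0 (P = 0*(-5*7) = 0*(-35) = 0)
(6*(-2 - 1*(-5)))*(-12 + 0*P) = (6*(-2 - 1*(-5)))*(-12 + 0*0) = (6*(-2 + 5))*(-12 + 0) = (6*3)*(-12) = 18*(-12) = -216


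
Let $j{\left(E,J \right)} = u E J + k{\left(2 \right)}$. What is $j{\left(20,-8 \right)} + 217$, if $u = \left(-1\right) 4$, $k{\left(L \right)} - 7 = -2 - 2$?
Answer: $860$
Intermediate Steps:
$k{\left(L \right)} = 3$ ($k{\left(L \right)} = 7 - 4 = 3$)
$u = -4$
$j{\left(E,J \right)} = 3 - 4 E J$ ($j{\left(E,J \right)} = - 4 E J + 3 = 3 - 4 E J$)
$j{\left(20,-8 \right)} + 217 = \left(3 - 80 \left(-8\right)\right) + 217 = \left(3 + 640\right) + 217 = 643 + 217 = 860$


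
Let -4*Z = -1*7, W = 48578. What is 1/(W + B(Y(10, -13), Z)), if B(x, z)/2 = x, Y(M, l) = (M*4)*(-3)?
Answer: 1/48338 ≈ 2.0688e-5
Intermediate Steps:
Z = 7/4 (Z = -(-1)*7/4 = -1/4*(-7) = 7/4 ≈ 1.7500)
Y(M, l) = -12*M (Y(M, l) = (4*M)*(-3) = -12*M)
B(x, z) = 2*x
1/(W + B(Y(10, -13), Z)) = 1/(48578 + 2*(-12*10)) = 1/(48578 + 2*(-120)) = 1/(48578 - 240) = 1/48338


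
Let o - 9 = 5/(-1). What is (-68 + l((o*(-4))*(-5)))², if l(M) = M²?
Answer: 40094224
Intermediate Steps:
o = 4 (o = 9 + 5/(-1) = 9 + 5*(-1) = 9 - 5 = 4)
(-68 + l((o*(-4))*(-5)))² = (-68 + ((4*(-4))*(-5))²)² = (-68 + (-16*(-5))²)² = (-68 + 80²)² = (-68 + 6400)² = 6332² = 40094224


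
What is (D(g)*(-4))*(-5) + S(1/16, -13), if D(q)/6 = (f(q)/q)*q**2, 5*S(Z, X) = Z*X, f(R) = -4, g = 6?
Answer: -230413/80 ≈ -2880.2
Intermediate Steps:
S(Z, X) = X*Z/5 (S(Z, X) = (Z*X)/5 = (X*Z)/5 = X*Z/5)
D(q) = -24*q (D(q) = 6*((-4/q)*q**2) = 6*(-4*q) = -24*q)
(D(g)*(-4))*(-5) + S(1/16, -13) = (-24*6*(-4))*(-5) + (1/5)*(-13)/16 = -144*(-4)*(-5) + (1/5)*(-13)*(1/16) = 576*(-5) - 13/80 = -2880 - 13/80 = -230413/80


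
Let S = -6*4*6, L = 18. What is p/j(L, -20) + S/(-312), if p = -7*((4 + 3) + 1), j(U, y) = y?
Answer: 212/65 ≈ 3.2615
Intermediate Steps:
S = -144 (S = -24*6 = -144)
p = -56 (p = -7*(7 + 1) = -7*8 = -56)
p/j(L, -20) + S/(-312) = -56/(-20) - 144/(-312) = -56*(-1/20) - 144*(-1/312) = 14/5 + 6/13 = 212/65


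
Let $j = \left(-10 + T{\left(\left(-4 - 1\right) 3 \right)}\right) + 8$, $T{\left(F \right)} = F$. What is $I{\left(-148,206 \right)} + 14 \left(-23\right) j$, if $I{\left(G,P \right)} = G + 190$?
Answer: $5516$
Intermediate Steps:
$I{\left(G,P \right)} = 190 + G$
$j = -17$ ($j = \left(-10 + \left(-4 - 1\right) 3\right) + 8 = \left(-10 - 15\right) + 8 = -25 + 8 = -17$)
$I{\left(-148,206 \right)} + 14 \left(-23\right) j = \left(190 - 148\right) + 14 \left(-23\right) \left(-17\right) = 42 - -5474 = 42 + 5474 = 5516$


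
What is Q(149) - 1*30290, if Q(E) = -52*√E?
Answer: -30290 - 52*√149 ≈ -30925.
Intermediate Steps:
Q(149) - 1*30290 = -52*√149 - 1*30290 = -52*√149 - 30290 = -30290 - 52*√149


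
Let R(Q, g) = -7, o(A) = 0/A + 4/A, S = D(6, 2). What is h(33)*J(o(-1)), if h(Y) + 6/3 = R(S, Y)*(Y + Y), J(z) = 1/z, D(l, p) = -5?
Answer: 116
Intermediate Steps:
S = -5
o(A) = 4/A (o(A) = 0 + 4/A = 4/A)
h(Y) = -2 - 14*Y (h(Y) = -2 - 7*(Y + Y) = -2 - 14*Y)
h(33)*J(o(-1)) = (-2 - 14*33)/((4/(-1))) = (-2 - 462)/((4*(-1))) = -464/(-4) = -464*(-¼) = 116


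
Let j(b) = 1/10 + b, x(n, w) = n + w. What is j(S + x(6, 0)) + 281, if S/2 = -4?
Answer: 2791/10 ≈ 279.10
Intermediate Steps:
S = -8 (S = 2*(-4) = -8)
j(b) = ⅒ + b
j(S + x(6, 0)) + 281 = (⅒ + (-8 + (6 + 0))) + 281 = (⅒ + (-8 + 6)) + 281 = (⅒ - 2) + 281 = -19/10 + 281 = 2791/10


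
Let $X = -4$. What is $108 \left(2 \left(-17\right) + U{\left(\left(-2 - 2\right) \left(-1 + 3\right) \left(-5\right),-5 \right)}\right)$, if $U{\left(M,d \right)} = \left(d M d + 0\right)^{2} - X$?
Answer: $107996760$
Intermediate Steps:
$U{\left(M,d \right)} = 4 + M^{2} d^{4}$ ($U{\left(M,d \right)} = \left(d M d + 0\right)^{2} - -4 = \left(M d d + 0\right)^{2} + 4 = \left(M d^{2} + 0\right)^{2} + 4 = \left(M d^{2}\right)^{2} + 4 = M^{2} d^{4} + 4 = 4 + M^{2} d^{4}$)
$108 \left(2 \left(-17\right) + U{\left(\left(-2 - 2\right) \left(-1 + 3\right) \left(-5\right),-5 \right)}\right) = 108 \left(2 \left(-17\right) + \left(4 + \left(\left(-2 - 2\right) \left(-1 + 3\right) \left(-5\right)\right)^{2} \left(-5\right)^{4}\right)\right) = 108 \left(-34 + \left(4 + \left(\left(-4\right) 2 \left(-5\right)\right)^{2} \cdot 625\right)\right) = 108 \left(-34 + \left(4 + \left(\left(-8\right) \left(-5\right)\right)^{2} \cdot 625\right)\right) = 108 \left(-34 + \left(4 + 40^{2} \cdot 625\right)\right) = 108 \left(-34 + \left(4 + 1600 \cdot 625\right)\right) = 108 \left(-34 + \left(4 + 1000000\right)\right) = 108 \left(-34 + 1000004\right) = 108 \cdot 999970 = 107996760$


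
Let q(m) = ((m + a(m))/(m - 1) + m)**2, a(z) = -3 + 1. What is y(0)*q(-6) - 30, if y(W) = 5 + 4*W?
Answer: 4310/49 ≈ 87.959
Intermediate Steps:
a(z) = -2
q(m) = (m + (-2 + m)/(-1 + m))**2 (q(m) = ((m - 2)/(m - 1) + m)**2 = ((-2 + m)/(-1 + m) + m)**2 = (m + (-2 + m)/(-1 + m))**2)
y(0)*q(-6) - 30 = (5 + 4*0)*((-2 + (-6)**2)**2/(-1 - 6)**2) - 30 = (5 + 0)*((-2 + 36)**2/(-7)**2) - 30 = 5*((1/49)*34**2) - 30 = 5*((1/49)*1156) - 30 = 5*(1156/49) - 30 = 5780/49 - 30 = 4310/49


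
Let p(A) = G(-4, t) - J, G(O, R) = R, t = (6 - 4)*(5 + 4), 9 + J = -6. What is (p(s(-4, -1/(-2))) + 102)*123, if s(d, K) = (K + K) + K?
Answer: 16605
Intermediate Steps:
J = -15 (J = -9 - 6 = -15)
t = 18 (t = 2*9 = 18)
s(d, K) = 3*K (s(d, K) = 2*K + K = 3*K)
p(A) = 33 (p(A) = 18 - 1*(-15) = 18 + 15 = 33)
(p(s(-4, -1/(-2))) + 102)*123 = (33 + 102)*123 = 135*123 = 16605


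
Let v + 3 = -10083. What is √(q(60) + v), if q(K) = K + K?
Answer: I*√9966 ≈ 99.83*I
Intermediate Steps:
q(K) = 2*K
v = -10086 (v = -3 - 10083 = -10086)
√(q(60) + v) = √(2*60 - 10086) = √(120 - 10086) = √(-9966) = I*√9966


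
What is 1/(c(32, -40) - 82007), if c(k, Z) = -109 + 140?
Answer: -1/81976 ≈ -1.2199e-5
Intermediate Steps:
c(k, Z) = 31
1/(c(32, -40) - 82007) = 1/(31 - 82007) = 1/(-81976) = -1/81976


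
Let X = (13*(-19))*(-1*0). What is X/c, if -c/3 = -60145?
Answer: 0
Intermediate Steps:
c = 180435 (c = -3*(-60145) = 180435)
X = 0 (X = -247*0 = 0)
X/c = 0/180435 = 0*(1/180435) = 0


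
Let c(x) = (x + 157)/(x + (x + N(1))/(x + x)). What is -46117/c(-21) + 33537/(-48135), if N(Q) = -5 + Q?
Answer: 634070951657/91649040 ≈ 6918.5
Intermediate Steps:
c(x) = (157 + x)/(x + (-4 + x)/(2*x)) (c(x) = (x + 157)/(x + (x + (-5 + 1))/(x + x)) = (157 + x)/(x + (x - 4)/((2*x))) = (157 + x)/(x + (-4 + x)*(1/(2*x))) = (157 + x)/(x + (-4 + x)/(2*x)))
-46117/c(-21) + 33537/(-48135) = -46117*(-(-4 - 21 + 2*(-21)²)/(42*(157 - 21))) + 33537/(-48135) = -46117/(2*(-21)*136/(-4 - 21 + 2*441)) + 33537*(-1/48135) = -46117/(2*(-21)*136/(-4 - 21 + 882)) - 11179/16045 = -46117/(2*(-21)*136/857) - 11179/16045 = -46117/(2*(-21)*(1/857)*136) - 11179/16045 = -46117/(-5712/857) - 11179/16045 = -46117*(-857/5712) - 11179/16045 = 39522269/5712 - 11179/16045 = 634070951657/91649040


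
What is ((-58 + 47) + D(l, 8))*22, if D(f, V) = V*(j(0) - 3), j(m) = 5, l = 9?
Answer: 110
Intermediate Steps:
D(f, V) = 2*V (D(f, V) = V*(5 - 3) = V*2 = 2*V)
((-58 + 47) + D(l, 8))*22 = ((-58 + 47) + 2*8)*22 = (-11 + 16)*22 = 5*22 = 110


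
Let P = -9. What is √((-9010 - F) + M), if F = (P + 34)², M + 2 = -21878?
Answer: I*√31515 ≈ 177.52*I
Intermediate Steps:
M = -21880 (M = -2 - 21878 = -21880)
F = 625 (F = (-9 + 34)² = 25² = 625)
√((-9010 - F) + M) = √((-9010 - 1*625) - 21880) = √((-9010 - 625) - 21880) = √(-9635 - 21880) = √(-31515) = I*√31515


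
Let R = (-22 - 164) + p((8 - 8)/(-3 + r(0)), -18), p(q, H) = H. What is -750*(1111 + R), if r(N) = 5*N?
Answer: -680250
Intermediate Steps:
R = -204 (R = (-22 - 164) - 18 = -186 - 18 = -204)
-750*(1111 + R) = -750*(1111 - 204) = -750*907 = -680250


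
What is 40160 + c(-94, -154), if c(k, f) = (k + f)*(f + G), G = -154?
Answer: 116544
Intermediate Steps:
c(k, f) = (-154 + f)*(f + k) (c(k, f) = (k + f)*(f - 154) = (f + k)*(-154 + f) = (-154 + f)*(f + k))
40160 + c(-94, -154) = 40160 + ((-154)² - 154*(-154) - 154*(-94) - 154*(-94)) = 40160 + (23716 + 23716 + 14476 + 14476) = 40160 + 76384 = 116544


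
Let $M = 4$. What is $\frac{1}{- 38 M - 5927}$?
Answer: $- \frac{1}{6079} \approx -0.0001645$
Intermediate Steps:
$\frac{1}{- 38 M - 5927} = \frac{1}{\left(-38\right) 4 - 5927} = \frac{1}{-152 - 5927} = \frac{1}{-6079} = - \frac{1}{6079}$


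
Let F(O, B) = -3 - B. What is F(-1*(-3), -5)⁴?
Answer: 16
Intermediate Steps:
F(-1*(-3), -5)⁴ = (-3 - 1*(-5))⁴ = (-3 + 5)⁴ = 2⁴ = 16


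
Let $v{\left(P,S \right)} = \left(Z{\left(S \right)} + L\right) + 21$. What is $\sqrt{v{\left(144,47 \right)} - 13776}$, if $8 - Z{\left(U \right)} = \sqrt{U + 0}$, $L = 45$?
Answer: $\sqrt{-13702 - \sqrt{47}} \approx 117.08 i$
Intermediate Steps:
$Z{\left(U \right)} = 8 - \sqrt{U}$ ($Z{\left(U \right)} = 8 - \sqrt{U + 0} = 8 - \sqrt{U}$)
$v{\left(P,S \right)} = 74 - \sqrt{S}$ ($v{\left(P,S \right)} = \left(\left(8 - \sqrt{S}\right) + 45\right) + 21 = \left(53 - \sqrt{S}\right) + 21 = 74 - \sqrt{S}$)
$\sqrt{v{\left(144,47 \right)} - 13776} = \sqrt{\left(74 - \sqrt{47}\right) - 13776} = \sqrt{-13702 - \sqrt{47}}$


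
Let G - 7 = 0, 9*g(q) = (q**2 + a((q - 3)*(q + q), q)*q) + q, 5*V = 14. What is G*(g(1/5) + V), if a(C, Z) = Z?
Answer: 4459/225 ≈ 19.818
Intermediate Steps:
V = 14/5 (V = (1/5)*14 = 14/5 ≈ 2.8000)
g(q) = q/9 + 2*q**2/9 (g(q) = ((q**2 + q*q) + q)/9 = ((q**2 + q**2) + q)/9 = (2*q**2 + q)/9 = (q + 2*q**2)/9 = q/9 + 2*q**2/9)
G = 7 (G = 7 + 0 = 7)
G*(g(1/5) + V) = 7*((1/9)*(1 + 2/5)/5 + 14/5) = 7*((1/9)*(1/5)*(1 + 2*(1/5)) + 14/5) = 7*((1/9)*(1/5)*(1 + 2/5) + 14/5) = 7*((1/9)*(1/5)*(7/5) + 14/5) = 7*(7/225 + 14/5) = 7*(637/225) = 4459/225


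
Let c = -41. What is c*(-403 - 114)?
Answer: 21197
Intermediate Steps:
c*(-403 - 114) = -41*(-403 - 114) = -41*(-517) = 21197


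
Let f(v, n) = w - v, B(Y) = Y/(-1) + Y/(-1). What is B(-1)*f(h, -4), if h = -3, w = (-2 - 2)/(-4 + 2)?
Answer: 10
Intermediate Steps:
w = 2 (w = -4/(-2) = -4*(-½) = 2)
B(Y) = -2*Y (B(Y) = Y*(-1) + Y*(-1) = -Y - Y = -2*Y)
f(v, n) = 2 - v
B(-1)*f(h, -4) = (-2*(-1))*(2 - 1*(-3)) = 2*(2 + 3) = 2*5 = 10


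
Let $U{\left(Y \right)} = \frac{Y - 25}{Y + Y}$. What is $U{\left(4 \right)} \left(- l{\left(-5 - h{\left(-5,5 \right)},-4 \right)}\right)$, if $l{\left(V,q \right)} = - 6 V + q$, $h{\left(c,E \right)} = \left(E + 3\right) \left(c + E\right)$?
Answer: $\frac{273}{4} \approx 68.25$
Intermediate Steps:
$h{\left(c,E \right)} = \left(3 + E\right) \left(E + c\right)$
$l{\left(V,q \right)} = q - 6 V$
$U{\left(Y \right)} = \frac{-25 + Y}{2 Y}$
$U{\left(4 \right)} \left(- l{\left(-5 - h{\left(-5,5 \right)},-4 \right)}\right) = \frac{-25 + 4}{2 \cdot 4} \left(- (-4 - 6 \left(-5 - \left(5^{2} + 3 \cdot 5 + 3 \left(-5\right) + 5 \left(-5\right)\right)\right))\right) = \frac{1}{2} \cdot \frac{1}{4} \left(-21\right) \left(- (-4 - 6 \left(-5 - \left(25 + 15 - 15 - 25\right)\right))\right) = - \frac{21 \left(- (-4 - 6 \left(-5 - 0\right))\right)}{8} = - \frac{21 \left(- (-4 - 6 \left(-5 + 0\right))\right)}{8} = - \frac{21 \left(- (-4 - -30)\right)}{8} = - \frac{21 \left(- (-4 + 30)\right)}{8} = - \frac{21 \left(\left(-1\right) 26\right)}{8} = \left(- \frac{21}{8}\right) \left(-26\right) = \frac{273}{4}$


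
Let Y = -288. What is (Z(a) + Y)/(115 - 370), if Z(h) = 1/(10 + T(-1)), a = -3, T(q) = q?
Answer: 2591/2295 ≈ 1.1290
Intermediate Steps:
Z(h) = 1/9 (Z(h) = 1/(10 - 1) = 1/9)
(Z(a) + Y)/(115 - 370) = (1/9 - 288)/(115 - 370) = -2591/9/(-255) = -2591/9*(-1/255) = 2591/2295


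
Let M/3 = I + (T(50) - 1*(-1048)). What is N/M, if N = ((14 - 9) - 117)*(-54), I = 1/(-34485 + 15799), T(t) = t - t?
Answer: 5381568/2797561 ≈ 1.9237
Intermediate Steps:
T(t) = 0
I = -1/18686 (I = 1/(-18686) = -1/18686 ≈ -5.3516e-5)
N = 6048 (N = (5 - 117)*(-54) = -112*(-54) = 6048)
M = 58748781/18686 (M = 3*(-1/18686 + (0 - 1*(-1048))) = 3*(-1/18686 + (0 + 1048)) = 3*(-1/18686 + 1048) = 3*(19582927/18686) = 58748781/18686 ≈ 3144.0)
N/M = 6048/(58748781/18686) = 6048*(18686/58748781) = 5381568/2797561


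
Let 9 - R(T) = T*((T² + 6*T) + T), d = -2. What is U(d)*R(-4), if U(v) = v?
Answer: 78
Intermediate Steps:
R(T) = 9 - T*(T² + 7*T) (R(T) = 9 - T*((T² + 6*T) + T) = 9 - T*(T² + 7*T))
U(d)*R(-4) = -2*(9 - 1*(-4)³ - 7*(-4)²) = -2*(9 - 1*(-64) - 7*16) = -2*(9 + 64 - 112) = -2*(-39) = 78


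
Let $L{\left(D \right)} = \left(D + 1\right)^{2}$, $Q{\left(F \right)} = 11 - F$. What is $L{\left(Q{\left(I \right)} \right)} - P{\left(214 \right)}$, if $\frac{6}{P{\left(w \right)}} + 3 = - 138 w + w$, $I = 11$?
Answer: $\frac{29327}{29321} \approx 1.0002$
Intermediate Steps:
$P{\left(w \right)} = \frac{6}{-3 - 137 w}$ ($P{\left(w \right)} = \frac{6}{-3 + \left(- 138 w + w\right)} = \frac{6}{-3 - 137 w}$)
$L{\left(D \right)} = \left(1 + D\right)^{2}$
$L{\left(Q{\left(I \right)} \right)} - P{\left(214 \right)} = \left(1 + \left(11 - 11\right)\right)^{2} - - \frac{6}{3 + 137 \cdot 214} = \left(1 + \left(11 - 11\right)\right)^{2} - - \frac{6}{3 + 29318} = \left(1 + 0\right)^{2} - - \frac{6}{29321} = 1^{2} - \left(-6\right) \frac{1}{29321} = 1 - - \frac{6}{29321} = 1 + \frac{6}{29321} = \frac{29327}{29321}$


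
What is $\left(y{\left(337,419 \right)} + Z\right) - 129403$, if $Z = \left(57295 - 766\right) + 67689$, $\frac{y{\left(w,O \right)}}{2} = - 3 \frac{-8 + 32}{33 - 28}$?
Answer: $- \frac{26069}{5} \approx -5213.8$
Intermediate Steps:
$y{\left(w,O \right)} = - \frac{144}{5}$ ($y{\left(w,O \right)} = 2 \left(- 3 \frac{-8 + 32}{33 - 28}\right) = 2 \left(- 3 \cdot \frac{24}{5}\right) = 2 \left(- 3 \cdot 24 \cdot \frac{1}{5}\right) = 2 \left(\left(-3\right) \frac{24}{5}\right) = 2 \left(- \frac{72}{5}\right) = - \frac{144}{5}$)
$Z = 124218$ ($Z = 56529 + 67689 = 124218$)
$\left(y{\left(337,419 \right)} + Z\right) - 129403 = \left(- \frac{144}{5} + 124218\right) - 129403 = \frac{620946}{5} - 129403 = - \frac{26069}{5}$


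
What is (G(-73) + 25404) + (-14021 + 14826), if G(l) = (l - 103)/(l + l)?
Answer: 1913345/73 ≈ 26210.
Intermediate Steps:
G(l) = (-103 + l)/(2*l) (G(l) = (-103 + l)/((2*l)) = (-103 + l)*(1/(2*l)) = (-103 + l)/(2*l))
(G(-73) + 25404) + (-14021 + 14826) = ((1/2)*(-103 - 73)/(-73) + 25404) + (-14021 + 14826) = ((1/2)*(-1/73)*(-176) + 25404) + 805 = (88/73 + 25404) + 805 = 1854580/73 + 805 = 1913345/73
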